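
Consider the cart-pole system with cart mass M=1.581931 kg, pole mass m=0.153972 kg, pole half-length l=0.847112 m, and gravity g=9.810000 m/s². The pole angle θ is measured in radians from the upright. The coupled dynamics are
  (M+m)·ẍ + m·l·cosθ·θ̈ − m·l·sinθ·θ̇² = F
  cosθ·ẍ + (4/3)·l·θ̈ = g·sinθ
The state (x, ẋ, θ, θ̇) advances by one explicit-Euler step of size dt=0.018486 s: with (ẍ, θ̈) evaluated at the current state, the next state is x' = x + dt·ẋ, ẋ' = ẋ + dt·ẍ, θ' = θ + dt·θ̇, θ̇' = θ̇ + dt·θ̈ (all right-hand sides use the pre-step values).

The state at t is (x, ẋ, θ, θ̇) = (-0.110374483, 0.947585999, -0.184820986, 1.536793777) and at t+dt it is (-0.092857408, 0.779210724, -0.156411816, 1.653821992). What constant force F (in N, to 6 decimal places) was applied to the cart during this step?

ẍ = (ẋ'−ẋ)/dt = (0.779210724−0.947585999)/0.018486 = -9.108259
θ̈ = (θ̇'−θ̇)/dt = (1.653821992−1.536793777)/0.018486 = 6.330640
sinθ=-0.183771, cosθ=0.982969
F = (M+m)·ẍ + m·l·cosθ·θ̈ − m·l·sinθ·θ̇² = -15.811054 + 0.811652 − -0.056610 = -14.942792

F = -14.942792 N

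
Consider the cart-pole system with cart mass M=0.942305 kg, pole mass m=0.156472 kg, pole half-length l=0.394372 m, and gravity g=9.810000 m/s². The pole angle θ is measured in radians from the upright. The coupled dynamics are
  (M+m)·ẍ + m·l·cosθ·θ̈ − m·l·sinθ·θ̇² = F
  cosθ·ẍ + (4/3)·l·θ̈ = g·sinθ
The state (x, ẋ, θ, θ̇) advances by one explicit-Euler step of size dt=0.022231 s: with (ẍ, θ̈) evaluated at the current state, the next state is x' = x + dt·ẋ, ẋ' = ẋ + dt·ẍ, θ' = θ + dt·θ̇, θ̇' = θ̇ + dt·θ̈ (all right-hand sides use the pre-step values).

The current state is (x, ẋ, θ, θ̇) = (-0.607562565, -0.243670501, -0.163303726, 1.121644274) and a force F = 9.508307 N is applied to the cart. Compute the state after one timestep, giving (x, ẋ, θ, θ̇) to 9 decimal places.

(-0.612979604, -0.025083698, -0.138368452, 0.644046693)

sinθ=-0.162578860, cosθ=0.986695553
temp = (F + m·l·θ̇²·sinθ)/(M+m) = (9.508307 + -0.012621677)/1.098777 = 8.642049590
θ̈ = (g·sinθ − cosθ·temp)/(l·(4/3 − m·cos²θ/(M+m))) = -21.483405178
ẍ = temp − m·l·θ̈·cosθ/(M+m) = 9.832522280
Euler: x'=-0.607562565+0.022231·-0.243670501=-0.612979604, ẋ'=-0.243670501+0.022231·9.832522280=-0.025083698
       θ'=-0.163303726+0.022231·1.121644274=-0.138368452, θ̇'=1.121644274+0.022231·-21.483405178=0.644046693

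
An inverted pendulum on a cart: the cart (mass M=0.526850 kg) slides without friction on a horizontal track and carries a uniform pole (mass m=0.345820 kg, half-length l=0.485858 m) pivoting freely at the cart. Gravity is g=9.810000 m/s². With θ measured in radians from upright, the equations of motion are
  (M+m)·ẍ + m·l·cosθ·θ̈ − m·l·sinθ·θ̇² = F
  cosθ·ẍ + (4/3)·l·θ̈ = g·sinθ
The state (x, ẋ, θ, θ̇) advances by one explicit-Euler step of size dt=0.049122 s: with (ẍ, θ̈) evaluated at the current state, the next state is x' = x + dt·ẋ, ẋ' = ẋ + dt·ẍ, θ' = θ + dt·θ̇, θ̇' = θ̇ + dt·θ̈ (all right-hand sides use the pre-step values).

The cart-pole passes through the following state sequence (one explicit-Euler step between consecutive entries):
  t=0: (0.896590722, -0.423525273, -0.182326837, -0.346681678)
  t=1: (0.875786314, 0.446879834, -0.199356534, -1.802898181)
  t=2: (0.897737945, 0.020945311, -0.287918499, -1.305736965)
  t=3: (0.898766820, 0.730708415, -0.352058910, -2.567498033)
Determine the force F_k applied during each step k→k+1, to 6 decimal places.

step 0→1:
  ẍ = (ẋ'−ẋ)/dt = (0.446879834−-0.423525273)/0.049122 = 17.719252
  θ̈ = (θ̇'−θ̇)/dt = (-1.802898181−-0.346681678)/0.049122 = -29.644894
  sinθ=-0.181318, cosθ=0.983424
  F = (M+m)·ẍ + m·l·cosθ·θ̈ − m·l·sinθ·θ̇² = 15.463060 + -4.898356 − -0.003662 = 10.568365
step 1→2:
  ẍ = (ẋ'−ẋ)/dt = (0.020945311−0.446879834)/0.049122 = -8.670952
  θ̈ = (θ̇'−θ̇)/dt = (-1.305736965−-1.802898181)/0.049122 = 10.120948
  sinθ=-0.198039, cosθ=0.980194
  F = (M+m)·ẍ + m·l·cosθ·θ̈ − m·l·sinθ·θ̇² = -7.566880 + 1.666836 − -0.108156 = -5.791888
step 2→3:
  ẍ = (ẋ'−ẋ)/dt = (0.730708415−0.020945311)/0.049122 = 14.448986
  θ̈ = (θ̇'−θ̇)/dt = (-2.567498033−-1.305736965)/0.049122 = -25.686272
  sinθ=-0.283957, cosθ=0.958837
  F = (M+m)·ẍ + m·l·cosθ·θ̈ − m·l·sinθ·θ̇² = 12.609197 + -4.138141 − -0.081344 = 8.552399

F_0 = 10.568365 N
F_1 = -5.791888 N
F_2 = 8.552399 N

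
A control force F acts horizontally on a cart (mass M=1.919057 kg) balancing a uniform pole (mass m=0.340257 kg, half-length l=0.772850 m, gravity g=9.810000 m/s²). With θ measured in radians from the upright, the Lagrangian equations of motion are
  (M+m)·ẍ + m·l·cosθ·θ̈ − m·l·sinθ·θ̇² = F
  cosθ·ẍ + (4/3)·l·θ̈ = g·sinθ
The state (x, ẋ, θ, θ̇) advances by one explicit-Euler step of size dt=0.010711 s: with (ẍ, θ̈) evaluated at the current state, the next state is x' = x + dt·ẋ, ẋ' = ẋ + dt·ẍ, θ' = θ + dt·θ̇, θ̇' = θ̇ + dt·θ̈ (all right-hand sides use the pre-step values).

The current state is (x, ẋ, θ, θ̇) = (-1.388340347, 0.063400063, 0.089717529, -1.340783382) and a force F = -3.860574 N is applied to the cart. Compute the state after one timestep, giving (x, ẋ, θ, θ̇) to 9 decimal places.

(-1.387661269, 0.041821749, 0.075356398, -1.310791197)

sinθ=0.089597218, cosθ=0.995978081
temp = (F + m·l·θ̇²·sinθ)/(M+m) = (-3.860574 + 0.042355912)/2.259314 = -1.689990009
θ̈ = (g·sinθ − cosθ·temp)/(l·(4/3 − m·cos²θ/(M+m))) = 2.800129347
ẍ = temp − m·l·θ̈·cosθ/(M+m) = -2.014593780
Euler: x'=-1.388340347+0.010711·0.063400063=-1.387661269, ẋ'=0.063400063+0.010711·-2.014593780=0.041821749
       θ'=0.089717529+0.010711·-1.340783382=0.075356398, θ̇'=-1.340783382+0.010711·2.800129347=-1.310791197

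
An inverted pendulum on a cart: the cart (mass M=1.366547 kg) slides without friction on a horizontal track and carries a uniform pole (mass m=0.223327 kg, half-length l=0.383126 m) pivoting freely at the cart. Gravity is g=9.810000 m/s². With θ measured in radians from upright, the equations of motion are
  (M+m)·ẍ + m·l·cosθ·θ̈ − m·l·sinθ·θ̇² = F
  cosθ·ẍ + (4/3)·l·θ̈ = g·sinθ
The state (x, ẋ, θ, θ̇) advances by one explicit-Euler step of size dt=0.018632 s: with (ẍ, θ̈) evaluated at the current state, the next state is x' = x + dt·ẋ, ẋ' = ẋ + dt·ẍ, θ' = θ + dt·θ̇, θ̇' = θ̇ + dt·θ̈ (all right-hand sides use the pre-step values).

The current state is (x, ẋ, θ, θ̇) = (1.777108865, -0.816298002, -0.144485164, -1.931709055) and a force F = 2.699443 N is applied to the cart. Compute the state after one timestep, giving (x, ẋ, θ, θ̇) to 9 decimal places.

sinθ=-0.143982977, cosθ=0.989580165
temp = (F + m·l·θ̇²·sinθ)/(M+m) = (2.699443 + -0.045970311)/1.589874 = 1.668983007
θ̈ = (g·sinθ − cosθ·temp)/(l·(4/3 − m·cos²θ/(M+m))) = -6.688153159
ẍ = temp − m·l·θ̈·cosθ/(M+m) = 2.025169414
Euler: x'=1.777108865+0.018632·-0.816298002=1.761899601, ẋ'=-0.816298002+0.018632·2.025169414=-0.778565045
       θ'=-0.144485164+0.018632·-1.931709055=-0.180476767, θ̇'=-1.931709055+0.018632·-6.688153159=-2.056322725

(1.761899601, -0.778565045, -0.180476767, -2.056322725)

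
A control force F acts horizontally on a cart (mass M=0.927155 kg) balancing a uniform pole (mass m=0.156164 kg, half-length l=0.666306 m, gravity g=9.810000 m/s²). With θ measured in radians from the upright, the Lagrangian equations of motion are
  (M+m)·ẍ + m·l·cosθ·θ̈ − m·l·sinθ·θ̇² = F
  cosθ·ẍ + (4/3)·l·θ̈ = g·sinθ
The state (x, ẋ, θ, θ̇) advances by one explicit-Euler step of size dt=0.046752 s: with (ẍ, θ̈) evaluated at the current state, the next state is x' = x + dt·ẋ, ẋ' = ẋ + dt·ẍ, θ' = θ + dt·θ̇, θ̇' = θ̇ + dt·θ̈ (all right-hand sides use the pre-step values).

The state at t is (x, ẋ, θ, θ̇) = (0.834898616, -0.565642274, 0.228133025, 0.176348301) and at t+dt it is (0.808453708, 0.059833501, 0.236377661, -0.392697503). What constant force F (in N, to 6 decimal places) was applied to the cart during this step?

F = 13.258872 N

ẍ = (ẋ'−ẋ)/dt = (0.059833501−-0.565642274)/0.046752 = 13.378589
θ̈ = (θ̇'−θ̇)/dt = (-0.392697503−0.176348301)/0.046752 = -12.171582
sinθ=0.226159, cosθ=0.974090
F = (M+m)·ẍ + m·l·cosθ·θ̈ − m·l·sinθ·θ̇² = 14.493279 + -1.233675 − 0.000732 = 13.258872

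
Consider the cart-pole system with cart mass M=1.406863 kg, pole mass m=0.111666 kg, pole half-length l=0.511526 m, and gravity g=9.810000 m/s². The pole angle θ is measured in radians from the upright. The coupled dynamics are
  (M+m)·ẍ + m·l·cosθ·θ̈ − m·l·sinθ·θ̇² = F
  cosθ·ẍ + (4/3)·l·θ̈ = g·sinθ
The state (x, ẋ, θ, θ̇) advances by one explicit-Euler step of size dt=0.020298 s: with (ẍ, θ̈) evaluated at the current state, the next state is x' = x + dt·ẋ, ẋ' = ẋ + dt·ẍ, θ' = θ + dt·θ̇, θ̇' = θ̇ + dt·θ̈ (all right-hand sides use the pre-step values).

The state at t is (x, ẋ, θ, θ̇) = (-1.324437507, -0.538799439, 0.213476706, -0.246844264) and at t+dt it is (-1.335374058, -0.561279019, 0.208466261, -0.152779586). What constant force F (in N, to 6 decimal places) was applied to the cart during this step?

ẍ = (ẋ'−ẋ)/dt = (-0.561279019−-0.538799439)/0.020298 = -1.107478
θ̈ = (θ̇'−θ̇)/dt = (-0.152779586−-0.246844264)/0.020298 = 4.634185
sinθ=0.211859, cosθ=0.977300
F = (M+m)·ẍ + m·l·cosθ·θ̈ − m·l·sinθ·θ̇² = -1.681737 + 0.258696 − 0.000737 = -1.423778

F = -1.423778 N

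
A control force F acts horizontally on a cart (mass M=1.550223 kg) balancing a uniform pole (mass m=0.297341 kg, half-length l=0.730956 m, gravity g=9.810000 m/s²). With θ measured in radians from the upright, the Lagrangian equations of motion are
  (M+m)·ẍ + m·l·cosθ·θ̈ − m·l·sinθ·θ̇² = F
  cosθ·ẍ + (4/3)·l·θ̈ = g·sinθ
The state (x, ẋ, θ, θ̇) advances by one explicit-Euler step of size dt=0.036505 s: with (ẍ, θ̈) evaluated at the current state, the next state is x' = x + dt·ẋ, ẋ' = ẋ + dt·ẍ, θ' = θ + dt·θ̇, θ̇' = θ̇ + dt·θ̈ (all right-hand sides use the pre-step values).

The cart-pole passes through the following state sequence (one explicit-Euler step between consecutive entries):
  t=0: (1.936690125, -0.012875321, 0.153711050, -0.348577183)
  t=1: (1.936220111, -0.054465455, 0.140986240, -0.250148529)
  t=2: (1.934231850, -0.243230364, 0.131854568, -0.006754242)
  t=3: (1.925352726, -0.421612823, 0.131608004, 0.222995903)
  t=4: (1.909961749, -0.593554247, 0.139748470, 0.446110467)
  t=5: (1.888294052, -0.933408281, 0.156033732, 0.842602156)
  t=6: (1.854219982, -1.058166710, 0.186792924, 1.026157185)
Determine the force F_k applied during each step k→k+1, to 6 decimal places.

F_0 = -1.529858 N
F_1 = -8.120800 N
F_2 = -7.672151 N
F_3 = -7.386700 N
F_4 = -14.868850 N
F_5 = -5.258589 N

step 0→1:
  ẍ = (ẋ'−ẋ)/dt = (-0.054465455−-0.012875321)/0.036505 = -1.139300
  θ̈ = (θ̇'−θ̇)/dt = (-0.250148529−-0.348577183)/0.036505 = 2.696306
  sinθ=0.153106, cosθ=0.988210
  F = (M+m)·ẍ + m·l·cosθ·θ̈ − m·l·sinθ·θ̇² = -2.104929 + 0.579114 − 0.004043 = -1.529858
step 1→2:
  ẍ = (ẋ'−ẋ)/dt = (-0.243230364−-0.054465455)/0.036505 = -5.170933
  θ̈ = (θ̇'−θ̇)/dt = (-0.006754242−-0.250148529)/0.036505 = 6.667423
  sinθ=0.140520, cosθ=0.990078
  F = (M+m)·ẍ + m·l·cosθ·θ̈ − m·l·sinθ·θ̇² = -9.553630 + 1.434741 − 0.001911 = -8.120800
step 2→3:
  ẍ = (ẋ'−ẋ)/dt = (-0.421612823−-0.243230364)/0.036505 = -4.886521
  θ̈ = (θ̇'−θ̇)/dt = (0.222995903−-0.006754242)/0.036505 = 6.293662
  sinθ=0.131473, cosθ=0.991320
  F = (M+m)·ẍ + m·l·cosθ·θ̈ − m·l·sinθ·θ̇² = -9.028161 + 1.356011 − 0.000001 = -7.672151
step 3→4:
  ẍ = (ẋ'−ẋ)/dt = (-0.593554247−-0.421612823)/0.036505 = -4.710079
  θ̈ = (θ̇'−θ̇)/dt = (0.446110467−0.222995903)/0.036505 = 6.111891
  sinθ=0.131228, cosθ=0.991352
  F = (M+m)·ẍ + m·l·cosθ·θ̈ − m·l·sinθ·θ̇² = -8.702172 + 1.316890 − 0.001418 = -7.386700
step 4→5:
  ẍ = (ẋ'−ẋ)/dt = (-0.933408281−-0.593554247)/0.036505 = -9.309794
  θ̈ = (θ̇'−θ̇)/dt = (0.842602156−0.446110467)/0.036505 = 10.861298
  sinθ=0.139294, cosθ=0.990251
  F = (M+m)·ẍ + m·l·cosθ·θ̈ − m·l·sinθ·θ̇² = -17.200440 + 2.337616 − 0.006025 = -14.868850
step 5→6:
  ẍ = (ẋ'−ẋ)/dt = (-1.058166710−-0.933408281)/0.036505 = -3.417571
  θ̈ = (θ̇'−θ̇)/dt = (1.026157185−0.842602156)/0.036505 = 5.028216
  sinθ=0.155401, cosθ=0.987851
  F = (M+m)·ẍ + m·l·cosθ·θ̈ − m·l·sinθ·θ̇² = -6.314181 + 1.079572 − 0.023980 = -5.258589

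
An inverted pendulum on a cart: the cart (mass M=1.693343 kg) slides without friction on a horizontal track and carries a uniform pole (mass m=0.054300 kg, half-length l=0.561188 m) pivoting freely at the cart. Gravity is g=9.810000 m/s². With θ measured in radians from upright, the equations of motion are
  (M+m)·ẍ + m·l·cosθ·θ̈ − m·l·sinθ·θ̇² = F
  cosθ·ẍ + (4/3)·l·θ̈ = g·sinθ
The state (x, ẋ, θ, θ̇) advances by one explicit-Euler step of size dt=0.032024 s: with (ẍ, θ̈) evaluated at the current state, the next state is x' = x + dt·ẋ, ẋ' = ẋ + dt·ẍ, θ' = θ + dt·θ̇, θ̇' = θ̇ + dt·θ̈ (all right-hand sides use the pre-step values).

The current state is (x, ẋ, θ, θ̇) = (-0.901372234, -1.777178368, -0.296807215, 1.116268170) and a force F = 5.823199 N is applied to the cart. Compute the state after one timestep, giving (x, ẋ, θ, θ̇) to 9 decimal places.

(-0.958284594, -1.666265980, -0.261059843, 0.851726691)

sinθ=-0.292468522, cosθ=0.956275151
temp = (F + m·l·θ̇²·sinθ)/(M+m) = (5.823199 + -0.011105150)/1.747643 = 3.325675696
θ̈ = (g·sinθ − cosθ·temp)/(l·(4/3 − m·cos²θ/(M+m))) = -8.260725676
ẍ = temp − m·l·θ̈·cosθ/(M+m) = 3.463414578
Euler: x'=-0.901372234+0.032024·-1.777178368=-0.958284594, ẋ'=-1.777178368+0.032024·3.463414578=-1.666265980
       θ'=-0.296807215+0.032024·1.116268170=-0.261059843, θ̇'=1.116268170+0.032024·-8.260725676=0.851726691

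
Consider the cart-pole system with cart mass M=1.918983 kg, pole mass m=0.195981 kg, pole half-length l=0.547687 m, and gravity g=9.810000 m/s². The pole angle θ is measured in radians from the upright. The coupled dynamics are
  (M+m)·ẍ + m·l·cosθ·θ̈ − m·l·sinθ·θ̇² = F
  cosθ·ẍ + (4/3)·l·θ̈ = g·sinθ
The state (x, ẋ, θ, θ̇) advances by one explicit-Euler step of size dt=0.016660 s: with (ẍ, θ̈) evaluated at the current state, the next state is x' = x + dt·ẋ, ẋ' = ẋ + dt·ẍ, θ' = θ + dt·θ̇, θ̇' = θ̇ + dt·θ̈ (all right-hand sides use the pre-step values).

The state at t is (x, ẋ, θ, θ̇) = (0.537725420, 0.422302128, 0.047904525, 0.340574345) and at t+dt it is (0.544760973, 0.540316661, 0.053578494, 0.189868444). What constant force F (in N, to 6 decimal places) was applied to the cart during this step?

F = 14.011339 N

ẍ = (ẋ'−ẋ)/dt = (0.540316661−0.422302128)/0.016660 = 7.083705
θ̈ = (θ̇'−θ̇)/dt = (0.189868444−0.340574345)/0.016660 = -9.045972
sinθ=0.047886, cosθ=0.998853
F = (M+m)·ẍ + m·l·cosθ·θ̈ − m·l·sinθ·θ̇² = 14.981782 + -0.969847 − 0.000596 = 14.011339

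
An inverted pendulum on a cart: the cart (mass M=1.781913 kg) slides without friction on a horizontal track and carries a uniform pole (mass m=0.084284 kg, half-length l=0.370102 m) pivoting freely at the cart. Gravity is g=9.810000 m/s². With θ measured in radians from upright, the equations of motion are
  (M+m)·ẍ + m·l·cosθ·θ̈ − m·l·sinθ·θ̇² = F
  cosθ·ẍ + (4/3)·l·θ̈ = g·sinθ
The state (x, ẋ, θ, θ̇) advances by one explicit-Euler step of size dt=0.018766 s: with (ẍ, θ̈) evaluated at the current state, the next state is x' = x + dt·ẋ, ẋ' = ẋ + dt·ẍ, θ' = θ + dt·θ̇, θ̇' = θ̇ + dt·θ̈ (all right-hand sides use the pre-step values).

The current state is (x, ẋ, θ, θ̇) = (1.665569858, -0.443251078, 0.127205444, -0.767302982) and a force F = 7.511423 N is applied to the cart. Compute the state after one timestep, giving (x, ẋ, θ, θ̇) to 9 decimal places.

(1.657251808, -0.365901528, 0.112806236, -0.875455345)

sinθ=0.126862665, cosθ=0.991920291
temp = (F + m·l·θ̇²·sinθ)/(M+m) = (7.511423 + 0.002329883)/1.866197 = 4.026237789
θ̈ = (g·sinθ − cosθ·temp)/(l·(4/3 − m·cos²θ/(M+m))) = -5.763208084
ẍ = temp − m·l·θ̈·cosθ/(M+m) = 4.121792072
Euler: x'=1.665569858+0.018766·-0.443251078=1.657251808, ẋ'=-0.443251078+0.018766·4.121792072=-0.365901528
       θ'=0.127205444+0.018766·-0.767302982=0.112806236, θ̇'=-0.767302982+0.018766·-5.763208084=-0.875455345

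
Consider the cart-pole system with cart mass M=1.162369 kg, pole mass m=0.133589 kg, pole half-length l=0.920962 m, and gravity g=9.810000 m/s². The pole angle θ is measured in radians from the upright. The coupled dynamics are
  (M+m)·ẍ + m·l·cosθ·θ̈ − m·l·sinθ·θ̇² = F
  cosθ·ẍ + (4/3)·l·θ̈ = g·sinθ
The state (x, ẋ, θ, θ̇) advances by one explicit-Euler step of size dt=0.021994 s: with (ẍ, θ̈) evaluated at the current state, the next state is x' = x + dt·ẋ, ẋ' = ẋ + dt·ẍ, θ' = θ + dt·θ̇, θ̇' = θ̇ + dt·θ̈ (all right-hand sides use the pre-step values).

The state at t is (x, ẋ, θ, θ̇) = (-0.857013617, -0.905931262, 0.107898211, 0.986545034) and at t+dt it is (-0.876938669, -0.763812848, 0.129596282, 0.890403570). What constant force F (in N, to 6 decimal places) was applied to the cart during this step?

F = 7.826514 N

ẍ = (ẋ'−ẋ)/dt = (-0.763812848−-0.905931262)/0.021994 = 6.461690
θ̈ = (θ̇'−θ̇)/dt = (0.890403570−0.986545034)/0.021994 = -4.371259
sinθ=0.107689, cosθ=0.994185
F = (M+m)·ẍ + m·l·cosθ·θ̈ − m·l·sinθ·θ̇² = 8.374079 + -0.534670 − 0.012895 = 7.826514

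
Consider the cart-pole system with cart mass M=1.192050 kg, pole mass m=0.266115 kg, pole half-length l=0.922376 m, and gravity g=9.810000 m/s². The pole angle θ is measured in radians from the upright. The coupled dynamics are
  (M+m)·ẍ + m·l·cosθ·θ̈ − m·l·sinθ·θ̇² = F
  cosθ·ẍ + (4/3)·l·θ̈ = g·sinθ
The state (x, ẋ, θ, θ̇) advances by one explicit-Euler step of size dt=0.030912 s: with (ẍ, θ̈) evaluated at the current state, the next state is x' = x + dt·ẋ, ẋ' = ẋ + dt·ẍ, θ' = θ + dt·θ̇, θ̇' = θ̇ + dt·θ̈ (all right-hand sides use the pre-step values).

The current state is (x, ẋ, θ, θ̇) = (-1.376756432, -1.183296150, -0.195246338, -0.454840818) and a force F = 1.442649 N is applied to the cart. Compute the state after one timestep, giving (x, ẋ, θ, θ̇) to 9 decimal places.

sinθ=-0.194008198, cosθ=0.980999908
temp = (F + m·l·θ̇²·sinθ)/(M+m) = (1.442649 + -0.009851816)/1.458165 = 0.982602918
θ̈ = (g·sinθ − cosθ·temp)/(l·(4/3 − m·cos²θ/(M+m))) = -2.685010588
ẍ = temp − m·l·θ̈·cosθ/(M+m) = 1.425992667
Euler: x'=-1.376756432+0.030912·-1.183296150=-1.413334483, ẋ'=-1.183296150+0.030912·1.425992667=-1.139215865
       θ'=-0.195246338+0.030912·-0.454840818=-0.209306377, θ̇'=-0.454840818+0.030912·-2.685010588=-0.537839865

(-1.413334483, -1.139215865, -0.209306377, -0.537839865)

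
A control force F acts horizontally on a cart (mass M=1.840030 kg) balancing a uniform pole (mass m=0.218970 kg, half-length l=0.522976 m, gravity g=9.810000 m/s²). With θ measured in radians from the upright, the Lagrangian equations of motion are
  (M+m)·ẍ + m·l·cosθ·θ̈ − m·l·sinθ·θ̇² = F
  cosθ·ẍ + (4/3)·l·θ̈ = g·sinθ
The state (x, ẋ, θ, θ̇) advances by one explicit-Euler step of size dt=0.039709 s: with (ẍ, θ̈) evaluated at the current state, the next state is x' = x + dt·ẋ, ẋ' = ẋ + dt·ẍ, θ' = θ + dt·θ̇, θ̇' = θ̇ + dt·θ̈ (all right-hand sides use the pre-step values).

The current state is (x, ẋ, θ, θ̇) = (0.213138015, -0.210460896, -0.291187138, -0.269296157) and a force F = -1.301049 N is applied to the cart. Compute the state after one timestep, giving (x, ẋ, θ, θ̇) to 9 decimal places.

sinθ=-0.287089591, cosθ=0.957903736
temp = (F + m·l·θ̇²·sinθ)/(M+m) = (-1.301049 + -0.002384208)/2.059000 = -0.633041869
θ̈ = (g·sinθ − cosθ·temp)/(l·(4/3 − m·cos²θ/(M+m))) = -3.419565333
ẍ = temp − m·l·θ̈·cosθ/(M+m) = -0.450860986
Euler: x'=0.213138015+0.039709·-0.210460896=0.204780823, ẋ'=-0.210460896+0.039709·-0.450860986=-0.228364135
       θ'=-0.291187138+0.039709·-0.269296157=-0.301880619, θ̇'=-0.269296157+0.039709·-3.419565333=-0.405083677

(0.204780823, -0.228364135, -0.301880619, -0.405083677)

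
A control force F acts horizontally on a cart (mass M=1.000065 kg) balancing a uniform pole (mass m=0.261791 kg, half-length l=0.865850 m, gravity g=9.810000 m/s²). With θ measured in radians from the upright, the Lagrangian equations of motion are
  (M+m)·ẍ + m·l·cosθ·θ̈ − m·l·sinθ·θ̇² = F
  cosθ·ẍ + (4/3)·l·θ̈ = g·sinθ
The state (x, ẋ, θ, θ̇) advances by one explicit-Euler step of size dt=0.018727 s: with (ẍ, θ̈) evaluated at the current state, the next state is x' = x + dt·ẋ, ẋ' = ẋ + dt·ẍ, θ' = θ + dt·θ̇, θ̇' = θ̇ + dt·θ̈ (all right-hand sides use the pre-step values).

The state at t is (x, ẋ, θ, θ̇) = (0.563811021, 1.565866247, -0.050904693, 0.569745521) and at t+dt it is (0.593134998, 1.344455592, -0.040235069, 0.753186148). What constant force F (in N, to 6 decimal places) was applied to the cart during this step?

F = -12.697779 N

ẍ = (ẋ'−ẋ)/dt = (1.344455592−1.565866247)/0.018727 = -11.823071
θ̈ = (θ̇'−θ̇)/dt = (0.753186148−0.569745521)/0.018727 = 9.795516
sinθ=-0.050883, cosθ=0.998705
F = (M+m)·ẍ + m·l·cosθ·θ̈ − m·l·sinθ·θ̇² = -14.919013 + 2.217490 − -0.003744 = -12.697779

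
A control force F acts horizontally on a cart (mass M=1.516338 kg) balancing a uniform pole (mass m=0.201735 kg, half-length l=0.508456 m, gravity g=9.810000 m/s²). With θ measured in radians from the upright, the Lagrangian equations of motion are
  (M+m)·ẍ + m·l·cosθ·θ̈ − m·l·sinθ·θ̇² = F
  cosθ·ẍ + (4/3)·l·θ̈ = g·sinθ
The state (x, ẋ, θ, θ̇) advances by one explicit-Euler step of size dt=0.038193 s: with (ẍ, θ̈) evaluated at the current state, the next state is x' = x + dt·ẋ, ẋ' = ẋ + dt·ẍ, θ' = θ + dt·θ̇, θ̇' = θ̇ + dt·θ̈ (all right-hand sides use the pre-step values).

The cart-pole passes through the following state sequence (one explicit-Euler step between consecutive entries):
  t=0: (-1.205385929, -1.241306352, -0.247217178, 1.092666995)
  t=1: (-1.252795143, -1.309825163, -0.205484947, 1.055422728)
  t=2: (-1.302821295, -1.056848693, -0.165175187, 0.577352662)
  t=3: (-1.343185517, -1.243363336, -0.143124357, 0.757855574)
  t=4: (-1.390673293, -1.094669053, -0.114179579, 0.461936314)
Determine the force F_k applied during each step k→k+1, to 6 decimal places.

step 0→1:
  ẍ = (ẋ'−ẋ)/dt = (-1.309825163−-1.241306352)/0.038193 = -1.794015
  θ̈ = (θ̇'−θ̇)/dt = (1.055422728−1.092666995)/0.038193 = -0.975160
  sinθ=-0.244707, cosθ=0.969597
  F = (M+m)·ẍ + m·l·cosθ·θ̈ − m·l·sinθ·θ̇² = -3.082249 + -0.096984 − -0.029968 = -3.149265
step 1→2:
  ẍ = (ẋ'−ẋ)/dt = (-1.056848693−-1.309825163)/0.038193 = 6.623634
  θ̈ = (θ̇'−θ̇)/dt = (0.577352662−1.055422728)/0.038193 = -12.517217
  sinθ=-0.204042, cosθ=0.978962
  F = (M+m)·ẍ + m·l·cosθ·θ̈ − m·l·sinθ·θ̇² = 11.379887 + -1.256922 − -0.023313 = 10.146279
step 2→3:
  ẍ = (ẋ'−ẋ)/dt = (-1.243363336−-1.056848693)/0.038193 = -4.883477
  θ̈ = (θ̇'−θ̇)/dt = (0.757855574−0.577352662)/0.038193 = 4.726073
  sinθ=-0.164425, cosθ=0.986390
  F = (M+m)·ẍ + m·l·cosθ·θ̈ − m·l·sinθ·θ̇² = -8.390170 + 0.478171 − -0.005622 = -7.906377
step 3→4:
  ẍ = (ẋ'−ẋ)/dt = (-1.094669053−-1.243363336)/0.038193 = 3.893234
  θ̈ = (θ̇'−θ̇)/dt = (0.461936314−0.757855574)/0.038193 = -7.747997
  sinθ=-0.142636, cosθ=0.989775
  F = (M+m)·ẍ + m·l·cosθ·θ̈ − m·l·sinθ·θ̇² = 6.688860 + -0.786612 − -0.008403 = 5.910651

F_0 = -3.149265 N
F_1 = 10.146279 N
F_2 = -7.906377 N
F_3 = 5.910651 N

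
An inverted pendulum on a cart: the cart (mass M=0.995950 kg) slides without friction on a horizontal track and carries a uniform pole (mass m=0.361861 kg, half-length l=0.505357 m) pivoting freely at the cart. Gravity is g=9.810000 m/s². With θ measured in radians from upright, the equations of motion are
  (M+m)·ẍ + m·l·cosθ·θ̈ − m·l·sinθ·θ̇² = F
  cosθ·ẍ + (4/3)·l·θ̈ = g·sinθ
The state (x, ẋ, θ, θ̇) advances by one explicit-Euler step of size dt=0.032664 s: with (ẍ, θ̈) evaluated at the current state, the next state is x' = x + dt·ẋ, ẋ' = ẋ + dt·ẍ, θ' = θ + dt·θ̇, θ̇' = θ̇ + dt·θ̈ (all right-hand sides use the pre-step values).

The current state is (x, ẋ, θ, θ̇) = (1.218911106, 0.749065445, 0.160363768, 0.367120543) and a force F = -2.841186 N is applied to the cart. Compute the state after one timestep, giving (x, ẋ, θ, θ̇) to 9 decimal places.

(1.243378580, 0.651763136, 0.172355393, 0.585609450)

sinθ=0.159677318, cosθ=0.987169263
temp = (F + m·l·θ̇²·sinθ)/(M+m) = (-2.841186 + 0.003935507)/1.357811 = -2.089576895
θ̈ = (g·sinθ − cosθ·temp)/(l·(4/3 − m·cos²θ/(M+m))) = 6.688981974
ẍ = temp − m·l·θ̈·cosθ/(M+m) = -2.978885290
Euler: x'=1.218911106+0.032664·0.749065445=1.243378580, ẋ'=0.749065445+0.032664·-2.978885290=0.651763136
       θ'=0.160363768+0.032664·0.367120543=0.172355393, θ̇'=0.367120543+0.032664·6.688981974=0.585609450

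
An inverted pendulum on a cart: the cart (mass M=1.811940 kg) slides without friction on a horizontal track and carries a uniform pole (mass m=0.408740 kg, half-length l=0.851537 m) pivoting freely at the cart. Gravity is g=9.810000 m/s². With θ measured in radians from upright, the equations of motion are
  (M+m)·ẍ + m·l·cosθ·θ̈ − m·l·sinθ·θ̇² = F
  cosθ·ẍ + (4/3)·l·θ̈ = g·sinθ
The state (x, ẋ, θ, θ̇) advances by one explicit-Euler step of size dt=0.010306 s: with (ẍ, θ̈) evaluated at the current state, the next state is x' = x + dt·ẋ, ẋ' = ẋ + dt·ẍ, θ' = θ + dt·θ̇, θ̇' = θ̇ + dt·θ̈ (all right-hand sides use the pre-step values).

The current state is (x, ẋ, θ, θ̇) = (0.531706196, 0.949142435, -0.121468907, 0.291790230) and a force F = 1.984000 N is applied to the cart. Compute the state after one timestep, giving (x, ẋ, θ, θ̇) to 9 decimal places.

sinθ=-0.121170421, cosθ=0.992631719
temp = (F + m·l·θ̇²·sinθ)/(M+m) = (1.984000 + -0.003590780)/2.220680 = 0.891803060
θ̈ = (g·sinθ − cosθ·temp)/(l·(4/3 − m·cos²θ/(M+m))) = -2.114190526
ẍ = temp − m·l·θ̈·cosθ/(M+m) = 1.220728114
Euler: x'=0.531706196+0.010306·0.949142435=0.541488058, ẋ'=0.949142435+0.010306·1.220728114=0.961723259
       θ'=-0.121468907+0.010306·0.291790230=-0.118461717, θ̇'=0.291790230+0.010306·-2.114190526=0.270001382

(0.541488058, 0.961723259, -0.118461717, 0.270001382)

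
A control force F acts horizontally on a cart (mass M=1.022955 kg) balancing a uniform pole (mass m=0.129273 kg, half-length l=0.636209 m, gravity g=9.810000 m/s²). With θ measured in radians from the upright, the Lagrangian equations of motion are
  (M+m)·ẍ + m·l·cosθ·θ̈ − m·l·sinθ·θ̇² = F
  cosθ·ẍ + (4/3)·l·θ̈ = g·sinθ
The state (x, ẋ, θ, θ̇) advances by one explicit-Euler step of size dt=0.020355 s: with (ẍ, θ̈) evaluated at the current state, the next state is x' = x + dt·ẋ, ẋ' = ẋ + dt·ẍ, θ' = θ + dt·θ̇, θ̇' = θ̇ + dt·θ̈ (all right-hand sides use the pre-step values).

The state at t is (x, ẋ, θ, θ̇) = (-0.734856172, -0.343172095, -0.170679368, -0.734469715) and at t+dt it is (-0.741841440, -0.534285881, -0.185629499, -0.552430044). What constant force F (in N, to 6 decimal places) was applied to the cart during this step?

F = -10.085926 N

ẍ = (ẋ'−ẋ)/dt = (-0.534285881−-0.343172095)/0.020355 = -9.389034
θ̈ = (θ̇'−θ̇)/dt = (-0.552430044−-0.734469715)/0.020355 = 8.943241
sinθ=-0.169852, cosθ=0.985470
F = (M+m)·ẍ + m·l·cosθ·θ̈ − m·l·sinθ·θ̇² = -10.818308 + 0.724846 − -0.007536 = -10.085926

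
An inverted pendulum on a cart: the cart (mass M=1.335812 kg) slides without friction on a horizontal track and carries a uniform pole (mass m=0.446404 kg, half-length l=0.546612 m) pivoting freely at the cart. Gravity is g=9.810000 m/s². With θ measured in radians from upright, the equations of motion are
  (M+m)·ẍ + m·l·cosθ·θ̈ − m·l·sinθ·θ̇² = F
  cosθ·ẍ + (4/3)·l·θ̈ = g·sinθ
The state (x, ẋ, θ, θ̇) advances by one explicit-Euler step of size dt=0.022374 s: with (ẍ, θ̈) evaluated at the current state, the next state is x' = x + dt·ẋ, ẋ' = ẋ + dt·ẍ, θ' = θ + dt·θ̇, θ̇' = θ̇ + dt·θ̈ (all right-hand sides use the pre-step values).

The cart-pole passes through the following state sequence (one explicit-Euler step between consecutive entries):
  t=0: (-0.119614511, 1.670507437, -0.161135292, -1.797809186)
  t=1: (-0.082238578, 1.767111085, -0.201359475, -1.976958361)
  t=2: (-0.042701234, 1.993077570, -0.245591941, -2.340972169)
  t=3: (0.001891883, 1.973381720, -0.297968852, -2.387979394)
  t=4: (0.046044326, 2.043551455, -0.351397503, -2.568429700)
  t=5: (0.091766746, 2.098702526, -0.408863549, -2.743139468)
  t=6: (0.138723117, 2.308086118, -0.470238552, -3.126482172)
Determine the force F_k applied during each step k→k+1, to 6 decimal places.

F_0 = 5.893079 N
F_1 = 14.300542 N
F_2 = -1.741045 N
F_3 = 4.116656 N
F_4 = 3.158224 N
F_5 = 13.572460 N

step 0→1:
  ẍ = (ẋ'−ẋ)/dt = (1.767111085−1.670507437)/0.022374 = 4.317674
  θ̈ = (θ̇'−θ̇)/dt = (-1.976958361−-1.797809186)/0.022374 = -8.007025
  sinθ=-0.160439, cosθ=0.987046
  F = (M+m)·ẍ + m·l·cosθ·θ̈ − m·l·sinθ·θ̇² = 7.695028 + -1.928483 − -0.126533 = 5.893079
step 1→2:
  ẍ = (ẋ'−ẋ)/dt = (1.993077570−1.767111085)/0.022374 = 10.099512
  θ̈ = (θ̇'−θ̇)/dt = (-2.340972169−-1.976958361)/0.022374 = -16.269501
  sinθ=-0.200002, cosθ=0.979796
  F = (M+m)·ẍ + m·l·cosθ·θ̈ − m·l·sinθ·θ̇² = 17.999512 + -3.889707 − -0.190737 = 14.300542
step 2→3:
  ẍ = (ẋ'−ẋ)/dt = (1.973381720−1.993077570)/0.022374 = -0.880301
  θ̈ = (θ̇'−θ̇)/dt = (-2.387979394−-2.340972169)/0.022374 = -2.100975
  sinθ=-0.243131, cosθ=0.969994
  F = (M+m)·ẍ + m·l·cosθ·θ̈ − m·l·sinθ·θ̇² = -1.568886 + -0.497276 − -0.325117 = -1.741045
step 3→4:
  ẍ = (ẋ'−ẋ)/dt = (2.043551455−1.973381720)/0.022374 = 3.136218
  θ̈ = (θ̇'−θ̇)/dt = (-2.568429700−-2.387979394)/0.022374 = -8.065179
  sinθ=-0.293579, cosθ=0.955935
  F = (M+m)·ẍ + m·l·cosθ·θ̈ − m·l·sinθ·θ̇² = 5.589417 + -1.881263 − -0.408501 = 4.116656
step 4→5:
  ẍ = (ẋ'−ẋ)/dt = (2.098702526−2.043551455)/0.022374 = 2.464962
  θ̈ = (θ̇'−θ̇)/dt = (-2.743139468−-2.568429700)/0.022374 = -7.808607
  sinθ=-0.344210, cosθ=0.938893
  F = (M+m)·ẍ + m·l·cosθ·θ̈ − m·l·sinθ·θ̇² = 4.393096 + -1.788944 − -0.554072 = 3.158224
step 5→6:
  ẍ = (ẋ'−ẋ)/dt = (2.308086118−2.098702526)/0.022374 = 9.358344
  θ̈ = (θ̇'−θ̇)/dt = (-3.126482172−-2.743139468)/0.022374 = -17.133401
  sinθ=-0.397567, cosθ=0.917573
  F = (M+m)·ẍ + m·l·cosθ·θ̈ − m·l·sinθ·θ̇² = 16.678591 + -3.836114 − -0.729984 = 13.572460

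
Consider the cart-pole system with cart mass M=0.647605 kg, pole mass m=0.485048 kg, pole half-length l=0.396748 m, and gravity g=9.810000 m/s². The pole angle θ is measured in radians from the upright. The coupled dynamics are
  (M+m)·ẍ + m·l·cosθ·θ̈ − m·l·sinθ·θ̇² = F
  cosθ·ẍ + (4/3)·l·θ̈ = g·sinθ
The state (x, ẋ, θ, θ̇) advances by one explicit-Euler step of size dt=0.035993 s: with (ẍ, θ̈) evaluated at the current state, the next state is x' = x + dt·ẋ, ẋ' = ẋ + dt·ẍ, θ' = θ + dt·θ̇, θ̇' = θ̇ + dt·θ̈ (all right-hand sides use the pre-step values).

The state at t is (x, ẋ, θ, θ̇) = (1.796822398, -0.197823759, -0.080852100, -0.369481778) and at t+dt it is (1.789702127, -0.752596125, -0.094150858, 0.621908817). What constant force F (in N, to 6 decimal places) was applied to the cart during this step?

F = -12.172546 N

ẍ = (ẋ'−ẋ)/dt = (-0.752596125−-0.197823759)/0.035993 = -15.413341
θ̈ = (θ̇'−θ̇)/dt = (0.621908817−-0.369481778)/0.035993 = 27.543983
sinθ=-0.080764, cosθ=0.996733
F = (M+m)·ẍ + m·l·cosθ·θ̈ − m·l·sinθ·θ̇² = -17.457966 + 5.283299 − -0.002122 = -12.172546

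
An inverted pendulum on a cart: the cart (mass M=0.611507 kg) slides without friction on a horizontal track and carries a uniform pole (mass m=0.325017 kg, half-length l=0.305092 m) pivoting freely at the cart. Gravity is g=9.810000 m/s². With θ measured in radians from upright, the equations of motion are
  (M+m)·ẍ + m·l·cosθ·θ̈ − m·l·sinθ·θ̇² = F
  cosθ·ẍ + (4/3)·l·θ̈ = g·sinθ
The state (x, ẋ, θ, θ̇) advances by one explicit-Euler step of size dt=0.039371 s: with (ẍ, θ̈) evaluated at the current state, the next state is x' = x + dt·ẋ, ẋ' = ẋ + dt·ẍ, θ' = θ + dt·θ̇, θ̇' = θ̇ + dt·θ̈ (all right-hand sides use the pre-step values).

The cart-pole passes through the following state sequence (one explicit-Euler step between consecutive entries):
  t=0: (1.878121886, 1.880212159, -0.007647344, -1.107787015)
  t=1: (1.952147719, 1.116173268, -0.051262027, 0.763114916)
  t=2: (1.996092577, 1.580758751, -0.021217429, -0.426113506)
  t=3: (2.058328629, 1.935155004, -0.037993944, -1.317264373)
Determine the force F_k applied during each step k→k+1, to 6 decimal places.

step 0→1:
  ẍ = (ẋ'−ẋ)/dt = (1.116173268−1.880212159)/0.039371 = -19.406134
  θ̈ = (θ̇'−θ̇)/dt = (0.763114916−-1.107787015)/0.039371 = 47.519797
  sinθ=-0.007647, cosθ=0.999971
  F = (M+m)·ẍ + m·l·cosθ·θ̈ − m·l·sinθ·θ̇² = -18.174310 + 4.711929 − -0.000931 = -13.461450
step 1→2:
  ẍ = (ẋ'−ẋ)/dt = (1.580758751−1.116173268)/0.039371 = 11.800195
  θ̈ = (θ̇'−θ̇)/dt = (-0.426113506−0.763114916)/0.039371 = -30.205695
  sinθ=-0.051240, cosθ=0.998686
  F = (M+m)·ẍ + m·l·cosθ·θ̈ − m·l·sinθ·θ̇² = 11.051166 + -2.991265 − -0.002959 = 8.062860
step 2→3:
  ẍ = (ẋ'−ẋ)/dt = (1.935155004−1.580758751)/0.039371 = 9.001454
  θ̈ = (θ̇'−θ̇)/dt = (-1.317264373−-0.426113506)/0.039371 = -22.634702
  sinθ=-0.021216, cosθ=0.999775
  F = (M+m)·ẍ + m·l·cosθ·θ̈ − m·l·sinθ·θ̇² = 8.430078 + -2.243954 − -0.000382 = 6.186506

F_0 = -13.461450 N
F_1 = 8.062860 N
F_2 = 6.186506 N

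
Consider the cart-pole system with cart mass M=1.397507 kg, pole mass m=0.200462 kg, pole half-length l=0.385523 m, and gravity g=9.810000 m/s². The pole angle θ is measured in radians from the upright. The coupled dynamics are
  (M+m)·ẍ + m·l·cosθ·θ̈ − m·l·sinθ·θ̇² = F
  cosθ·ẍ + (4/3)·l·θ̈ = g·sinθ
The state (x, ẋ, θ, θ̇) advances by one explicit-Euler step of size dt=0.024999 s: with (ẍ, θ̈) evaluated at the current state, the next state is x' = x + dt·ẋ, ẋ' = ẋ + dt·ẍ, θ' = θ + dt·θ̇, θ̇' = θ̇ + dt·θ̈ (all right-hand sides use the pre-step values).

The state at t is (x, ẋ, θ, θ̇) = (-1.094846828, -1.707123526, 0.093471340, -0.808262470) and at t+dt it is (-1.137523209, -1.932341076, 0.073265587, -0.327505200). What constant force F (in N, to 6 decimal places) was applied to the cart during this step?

F = -12.921174 N

ẍ = (ẋ'−ẋ)/dt = (-1.932341076−-1.707123526)/0.024999 = -9.009062
θ̈ = (θ̇'−θ̇)/dt = (-0.327505200−-0.808262470)/0.024999 = 19.231060
sinθ=0.093335, cosθ=0.995635
F = (M+m)·ẍ + m·l·cosθ·θ̈ − m·l·sinθ·θ̇² = -14.396202 + 1.479741 − 0.004712 = -12.921174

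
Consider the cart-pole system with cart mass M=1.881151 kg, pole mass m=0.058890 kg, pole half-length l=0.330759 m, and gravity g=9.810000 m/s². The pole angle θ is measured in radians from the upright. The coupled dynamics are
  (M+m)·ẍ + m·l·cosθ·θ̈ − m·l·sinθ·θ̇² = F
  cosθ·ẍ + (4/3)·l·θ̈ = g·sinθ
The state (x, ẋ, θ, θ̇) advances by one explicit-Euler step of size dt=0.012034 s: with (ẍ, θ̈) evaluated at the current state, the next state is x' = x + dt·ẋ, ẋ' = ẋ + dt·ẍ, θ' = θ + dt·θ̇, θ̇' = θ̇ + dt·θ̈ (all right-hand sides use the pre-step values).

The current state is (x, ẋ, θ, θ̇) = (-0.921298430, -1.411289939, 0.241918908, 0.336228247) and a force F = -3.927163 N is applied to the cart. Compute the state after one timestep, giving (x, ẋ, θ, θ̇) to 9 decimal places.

sinθ=0.239566096, cosθ=0.970880057
temp = (F + m·l·θ̇²·sinθ)/(M+m) = (-3.927163 + 0.000527530)/1.940041 = -2.023996127
θ̈ = (g·sinθ − cosθ·temp)/(l·(4/3 − m·cos²θ/(M+m))) = 9.999352570
ẍ = temp − m·l·θ̈·cosθ/(M+m) = -2.121468105
Euler: x'=-0.921298430+0.012034·-1.411289939=-0.938281893, ẋ'=-1.411289939+0.012034·-2.121468105=-1.436819686
       θ'=0.241918908+0.012034·0.336228247=0.245965079, θ̇'=0.336228247+0.012034·9.999352570=0.456560456

(-0.938281893, -1.436819686, 0.245965079, 0.456560456)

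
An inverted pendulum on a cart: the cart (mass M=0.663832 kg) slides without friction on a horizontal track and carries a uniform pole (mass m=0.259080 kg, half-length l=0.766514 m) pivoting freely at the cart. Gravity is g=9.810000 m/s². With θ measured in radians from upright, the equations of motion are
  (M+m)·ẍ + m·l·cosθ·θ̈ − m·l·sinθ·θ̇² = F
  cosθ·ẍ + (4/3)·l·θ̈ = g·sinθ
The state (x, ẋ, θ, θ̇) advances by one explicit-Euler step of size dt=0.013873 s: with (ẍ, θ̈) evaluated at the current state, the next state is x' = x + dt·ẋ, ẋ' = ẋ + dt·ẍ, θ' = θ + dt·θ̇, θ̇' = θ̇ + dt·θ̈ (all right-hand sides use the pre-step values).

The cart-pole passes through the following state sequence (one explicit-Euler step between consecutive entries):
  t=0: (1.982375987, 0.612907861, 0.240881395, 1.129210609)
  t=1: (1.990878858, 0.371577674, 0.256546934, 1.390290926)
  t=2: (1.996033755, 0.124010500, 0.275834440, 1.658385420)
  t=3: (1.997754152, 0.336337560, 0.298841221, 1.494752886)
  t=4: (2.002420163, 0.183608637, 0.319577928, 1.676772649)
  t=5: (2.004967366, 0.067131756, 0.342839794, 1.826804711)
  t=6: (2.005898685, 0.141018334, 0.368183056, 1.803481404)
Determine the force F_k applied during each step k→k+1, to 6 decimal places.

F_0 = -12.485690 N
F_1 = -12.854893 N
F_2 = 11.722660 N
F_3 = -7.800958 N
F_4 = -5.885197 N
F_5 = 4.378138 N

step 0→1:
  ẍ = (ẋ'−ẋ)/dt = (0.371577674−0.612907861)/0.013873 = -17.395674
  θ̈ = (θ̇'−θ̇)/dt = (1.390290926−1.129210609)/0.013873 = 18.819312
  sinθ=0.238559, cosθ=0.971128
  F = (M+m)·ẍ + m·l·cosθ·θ̈ − m·l·sinθ·θ̇² = -16.054676 + 3.629395 − 0.060409 = -12.485690
step 1→2:
  ẍ = (ẋ'−ẋ)/dt = (0.124010500−0.371577674)/0.013873 = -17.845251
  θ̈ = (θ̇'−θ̇)/dt = (1.658385420−1.390290926)/0.013873 = 19.324911
  sinθ=0.253742, cosθ=0.967272
  F = (M+m)·ẍ + m·l·cosθ·θ̈ − m·l·sinθ·θ̇² = -16.469597 + 3.712103 − 0.097400 = -12.854893
step 2→3:
  ẍ = (ẋ'−ẋ)/dt = (0.336337560−0.124010500)/0.013873 = 15.305057
  θ̈ = (θ̇'−θ̇)/dt = (1.494752886−1.658385420)/0.013873 = -11.795036
  sinθ=0.272350, cosθ=0.962198
  F = (M+m)·ẍ + m·l·cosθ·θ̈ − m·l·sinθ·θ̇² = 14.125221 + -2.253813 − 0.148748 = 11.722660
step 3→4:
  ẍ = (ẋ'−ẋ)/dt = (0.183608637−0.336337560)/0.013873 = -11.009077
  θ̈ = (θ̇'−θ̇)/dt = (1.676772649−1.494752886)/0.013873 = 13.120433
  sinθ=0.294413, cosθ=0.955678
  F = (M+m)·ẍ + m·l·cosθ·θ̈ − m·l·sinθ·θ̇² = -10.160409 + 2.490083 − 0.130632 = -7.800958
step 4→5:
  ẍ = (ẋ'−ẋ)/dt = (0.067131756−0.183608637)/0.013873 = -8.395940
  θ̈ = (θ̇'−θ̇)/dt = (1.826804711−1.676772649)/0.013873 = 10.814681
  sinθ=0.314166, cosθ=0.949368
  F = (M+m)·ẍ + m·l·cosθ·θ̈ − m·l·sinθ·θ̇² = -7.748714 + 2.038930 − 0.175413 = -5.885197
step 5→6:
  ẍ = (ẋ'−ẋ)/dt = (0.141018334−0.067131756)/0.013873 = 5.325927
  θ̈ = (θ̇'−θ̇)/dt = (1.803481404−1.826804711)/0.013873 = -1.681201
  sinθ=0.336163, cosθ=0.941804
  F = (M+m)·ẍ + m·l·cosθ·θ̈ − m·l·sinθ·θ̇² = 4.915361 + -0.314437 − 0.222786 = 4.378138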